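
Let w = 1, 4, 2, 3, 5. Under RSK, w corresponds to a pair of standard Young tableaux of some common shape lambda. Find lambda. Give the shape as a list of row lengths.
Row-insert each entry into an empty tableau.

After inserting 1: P = [[1]].
After inserting 4: P = [[1, 4]].
After inserting 2: P = [[1, 2], [4]].
After inserting 3: P = [[1, 2, 3], [4]].
After inserting 5: P = [[1, 2, 3, 5], [4]].

The final insertion tableau P = [[1, 2, 3, 5], [4]] has shape [4, 1].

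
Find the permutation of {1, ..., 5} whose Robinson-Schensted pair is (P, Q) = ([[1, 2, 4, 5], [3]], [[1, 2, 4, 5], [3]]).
1 3 2 4 5

Reverse the RSK construction: for i from n down to 1, find the cell of Q containing i, remove the entry at that cell from P, and reverse-bump it up through P; the value ejected from row 1 is w(i).

Step i=5: Q has 5 at row 1, column 4; remove that cell from P, ejecting 5. So w(5) = 5. P is now [[1, 2, 4], [3]].
Step i=4: Q has 4 at row 1, column 3; remove that cell from P, ejecting 4. So w(4) = 4. P is now [[1, 2], [3]].
Step i=3: Q has 3 at row 2, column 1; remove 3 from row 2 of P and reverse-bump: 3 enters row 1 and ejects 2. So w(3) = 2. P is now [[1, 3]].
Step i=2: Q has 2 at row 1, column 2; remove that cell from P, ejecting 3. So w(2) = 3. P is now [[1]].
Step i=1: Q has 1 at row 1, column 1; remove that cell from P, ejecting 1. So w(1) = 1. P is now [].

So w = 1 3 2 4 5.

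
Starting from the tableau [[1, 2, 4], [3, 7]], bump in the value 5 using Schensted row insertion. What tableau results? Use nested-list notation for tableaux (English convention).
[[1, 2, 4, 5], [3, 7]]

5 is larger than every entry of row 1, so it is appended to row 1. The new tableau is [[1, 2, 4, 5], [3, 7]].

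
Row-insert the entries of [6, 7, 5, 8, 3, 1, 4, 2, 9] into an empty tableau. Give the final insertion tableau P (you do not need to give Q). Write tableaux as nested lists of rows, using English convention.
P = [[1, 2, 8, 9], [3, 4], [5, 7], [6]]

Insert 6: appended to row 1. P = [[6]].
Insert 7: appended to row 1. P = [[6, 7]].
Insert 5: 5 bumps 6 from row 1; 6 starts row 2. P = [[5, 7], [6]].
Insert 8: appended to row 1. P = [[5, 7, 8], [6]].
Insert 3: 3 bumps 5 from row 1; 5 bumps 6 from row 2; 6 starts row 3. P = [[3, 7, 8], [5], [6]].
Insert 1: 1 bumps 3 from row 1; 3 bumps 5 from row 2; 5 bumps 6 from row 3; 6 starts row 4. P = [[1, 7, 8], [3], [5], [6]].
Insert 4: 4 bumps 7 from row 1; 7 appends to row 2. P = [[1, 4, 8], [3, 7], [5], [6]].
Insert 2: 2 bumps 4 from row 1; 4 bumps 7 from row 2; 7 appends to row 3. P = [[1, 2, 8], [3, 4], [5, 7], [6]].
Insert 9: appended to row 1. P = [[1, 2, 8, 9], [3, 4], [5, 7], [6]].

So P = [[1, 2, 8, 9], [3, 4], [5, 7], [6]].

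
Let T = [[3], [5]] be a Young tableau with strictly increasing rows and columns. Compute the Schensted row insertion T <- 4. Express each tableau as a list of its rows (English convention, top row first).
4 is larger than every entry of row 1, so it is appended to row 1. The new tableau is [[3, 4], [5]].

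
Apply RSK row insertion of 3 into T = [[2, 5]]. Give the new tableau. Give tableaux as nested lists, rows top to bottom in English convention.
[[2, 3], [5]]

In row 1, 3 replaces 5 (the leftmost entry greater than 3); 5 is bumped to row 2. 5 starts a new row 2. The new tableau is [[2, 3], [5]].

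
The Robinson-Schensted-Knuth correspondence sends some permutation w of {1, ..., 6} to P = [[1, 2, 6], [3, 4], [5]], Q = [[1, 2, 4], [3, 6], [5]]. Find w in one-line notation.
3 5 4 6 1 2

Reverse the RSK construction: for i from n down to 1, find the cell of Q containing i, remove the entry at that cell from P, and reverse-bump it up through P; the value ejected from row 1 is w(i).

Step i=6: Q has 6 at row 2, column 2; remove 4 from row 2 of P and reverse-bump: 4 enters row 1 and ejects 2. So w(6) = 2. P is now [[1, 4, 6], [3], [5]].
Step i=5: Q has 5 at row 3, column 1; remove 5 from row 3 of P and reverse-bump: 5 enters row 2 and ejects 3; 3 enters row 1 and ejects 1. So w(5) = 1. P is now [[3, 4, 6], [5]].
Step i=4: Q has 4 at row 1, column 3; remove that cell from P, ejecting 6. So w(4) = 6. P is now [[3, 4], [5]].
Step i=3: Q has 3 at row 2, column 1; remove 5 from row 2 of P and reverse-bump: 5 enters row 1 and ejects 4. So w(3) = 4. P is now [[3, 5]].
Step i=2: Q has 2 at row 1, column 2; remove that cell from P, ejecting 5. So w(2) = 5. P is now [[3]].
Step i=1: Q has 1 at row 1, column 1; remove that cell from P, ejecting 3. So w(1) = 3. P is now [].

So w = 3 5 4 6 1 2.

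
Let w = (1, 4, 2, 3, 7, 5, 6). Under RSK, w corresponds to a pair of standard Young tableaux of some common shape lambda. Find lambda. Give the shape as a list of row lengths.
[5, 2]

Row-insert each entry into an empty tableau.

After inserting 1: P = [[1]].
After inserting 4: P = [[1, 4]].
After inserting 2: P = [[1, 2], [4]].
After inserting 3: P = [[1, 2, 3], [4]].
After inserting 7: P = [[1, 2, 3, 7], [4]].
After inserting 5: P = [[1, 2, 3, 5], [4, 7]].
After inserting 6: P = [[1, 2, 3, 5, 6], [4, 7]].

The final insertion tableau P = [[1, 2, 3, 5, 6], [4, 7]] has shape [5, 2].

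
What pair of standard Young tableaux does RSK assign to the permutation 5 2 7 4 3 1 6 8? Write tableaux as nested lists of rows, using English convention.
Insert each entry of the permutation into P by Schensted row insertion, recording in Q the position of each new cell.

Insert 5: appended to row 1. P = [[5]].
Insert 2: 2 bumps 5 from row 1; 5 starts row 2. P = [[2], [5]].
Insert 7: appended to row 1. P = [[2, 7], [5]].
Insert 4: 4 bumps 7 from row 1; 7 appends to row 2. P = [[2, 4], [5, 7]].
Insert 3: 3 bumps 4 from row 1; 4 bumps 5 from row 2; 5 starts row 3. P = [[2, 3], [4, 7], [5]].
Insert 1: 1 bumps 2 from row 1; 2 bumps 4 from row 2; 4 bumps 5 from row 3; 5 starts row 4. P = [[1, 3], [2, 7], [4], [5]].
Insert 6: appended to row 1. P = [[1, 3, 6], [2, 7], [4], [5]].
Insert 8: appended to row 1. P = [[1, 3, 6, 8], [2, 7], [4], [5]].

So P = [[1, 3, 6, 8], [2, 7], [4], [5]], Q = [[1, 3, 7, 8], [2, 4], [5], [6]].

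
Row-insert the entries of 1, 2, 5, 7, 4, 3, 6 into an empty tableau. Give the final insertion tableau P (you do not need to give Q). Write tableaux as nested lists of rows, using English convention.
Insert 1: appended to row 1. P = [[1]].
Insert 2: appended to row 1. P = [[1, 2]].
Insert 5: appended to row 1. P = [[1, 2, 5]].
Insert 7: appended to row 1. P = [[1, 2, 5, 7]].
Insert 4: 4 bumps 5 from row 1; 5 starts row 2. P = [[1, 2, 4, 7], [5]].
Insert 3: 3 bumps 4 from row 1; 4 bumps 5 from row 2; 5 starts row 3. P = [[1, 2, 3, 7], [4], [5]].
Insert 6: 6 bumps 7 from row 1; 7 appends to row 2. P = [[1, 2, 3, 6], [4, 7], [5]].

So P = [[1, 2, 3, 6], [4, 7], [5]].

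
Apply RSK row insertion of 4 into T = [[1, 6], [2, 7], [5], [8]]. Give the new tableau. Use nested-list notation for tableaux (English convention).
In row 1, 4 replaces 6 (the leftmost entry greater than 4); 6 is bumped to row 2. In row 2, 6 replaces 7 (the leftmost entry greater than 6); 7 is bumped to row 3. 7 is appended to row 3. The new tableau is [[1, 4], [2, 6], [5, 7], [8]].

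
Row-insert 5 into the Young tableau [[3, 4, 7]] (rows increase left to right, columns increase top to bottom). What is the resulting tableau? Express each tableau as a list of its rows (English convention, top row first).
In row 1, 5 replaces 7 (the leftmost entry greater than 5); 7 is bumped to row 2. 7 starts a new row 2. The new tableau is [[3, 4, 5], [7]].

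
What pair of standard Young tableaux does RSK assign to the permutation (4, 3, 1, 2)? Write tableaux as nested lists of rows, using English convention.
P = [[1, 2], [3], [4]], Q = [[1, 4], [2], [3]]

Insert each entry of the permutation into P by Schensted row insertion, recording in Q the position of each new cell.

Insert 4: appended to row 1. P = [[4]], Q = [[1]].
Insert 3: 3 bumps 4 from row 1; 4 starts row 2. P = [[3], [4]], Q = [[1], [2]].
Insert 1: 1 bumps 3 from row 1; 3 bumps 4 from row 2; 4 starts row 3. P = [[1], [3], [4]], Q = [[1], [2], [3]].
Insert 2: appended to row 1. P = [[1, 2], [3], [4]], Q = [[1, 4], [2], [3]].

So P = [[1, 2], [3], [4]], Q = [[1, 4], [2], [3]].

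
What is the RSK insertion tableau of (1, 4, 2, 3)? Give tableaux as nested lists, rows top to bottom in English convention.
P = [[1, 2, 3], [4]]

After inserting 1: P = [[1]].
After inserting 4: P = [[1, 4]].
After inserting 2: P = [[1, 2], [4]].
After inserting 3: P = [[1, 2, 3], [4]].

So P = [[1, 2, 3], [4]].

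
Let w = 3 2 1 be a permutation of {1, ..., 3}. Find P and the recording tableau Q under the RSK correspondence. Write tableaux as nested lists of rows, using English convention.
P = [[1], [2], [3]], Q = [[1], [2], [3]]

Insert each entry of the permutation into P by Schensted row insertion, recording in Q the position of each new cell.

Insert 3: appended to row 1. P = [[3]].
Insert 2: 2 bumps 3 from row 1; 3 starts row 2. P = [[2], [3]].
Insert 1: 1 bumps 2 from row 1; 2 bumps 3 from row 2; 3 starts row 3. P = [[1], [2], [3]].

So P = [[1], [2], [3]], Q = [[1], [2], [3]].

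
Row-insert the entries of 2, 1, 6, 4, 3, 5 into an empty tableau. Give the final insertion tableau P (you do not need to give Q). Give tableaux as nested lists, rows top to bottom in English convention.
Insert 2: appended to row 1. P = [[2]].
Insert 1: 1 bumps 2 from row 1; 2 starts row 2. P = [[1], [2]].
Insert 6: appended to row 1. P = [[1, 6], [2]].
Insert 4: 4 bumps 6 from row 1; 6 appends to row 2. P = [[1, 4], [2, 6]].
Insert 3: 3 bumps 4 from row 1; 4 bumps 6 from row 2; 6 starts row 3. P = [[1, 3], [2, 4], [6]].
Insert 5: appended to row 1. P = [[1, 3, 5], [2, 4], [6]].

So P = [[1, 3, 5], [2, 4], [6]].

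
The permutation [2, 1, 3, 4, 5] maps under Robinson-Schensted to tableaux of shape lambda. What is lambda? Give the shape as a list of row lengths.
RSK row insertion gives P = [[1, 3, 4, 5], [2]], which has shape [4, 1].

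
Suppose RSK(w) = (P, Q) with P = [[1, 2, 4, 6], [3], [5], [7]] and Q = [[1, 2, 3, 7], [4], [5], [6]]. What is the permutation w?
1 3 7 5 4 2 6

Reverse the RSK construction: for i from n down to 1, find the cell of Q containing i, remove the entry at that cell from P, and reverse-bump it up through P; the value ejected from row 1 is w(i).

Step i=7: Q has 7 at row 1, column 4; remove that cell from P, ejecting 6. So w(7) = 6. P is now [[1, 2, 4], [3], [5], [7]].
Step i=6: Q has 6 at row 4, column 1; remove 7 from row 4 of P and reverse-bump: 7 enters row 3 and ejects 5; 5 enters row 2 and ejects 3; 3 enters row 1 and ejects 2. So w(6) = 2. P is now [[1, 3, 4], [5], [7]].
Step i=5: Q has 5 at row 3, column 1; remove 7 from row 3 of P and reverse-bump: 7 enters row 2 and ejects 5; 5 enters row 1 and ejects 4. So w(5) = 4. P is now [[1, 3, 5], [7]].
Step i=4: Q has 4 at row 2, column 1; remove 7 from row 2 of P and reverse-bump: 7 enters row 1 and ejects 5. So w(4) = 5. P is now [[1, 3, 7]].
Step i=3: Q has 3 at row 1, column 3; remove that cell from P, ejecting 7. So w(3) = 7. P is now [[1, 3]].
Step i=2: Q has 2 at row 1, column 2; remove that cell from P, ejecting 3. So w(2) = 3. P is now [[1]].
Step i=1: Q has 1 at row 1, column 1; remove that cell from P, ejecting 1. So w(1) = 1. P is now [].

So w = 1 3 7 5 4 2 6.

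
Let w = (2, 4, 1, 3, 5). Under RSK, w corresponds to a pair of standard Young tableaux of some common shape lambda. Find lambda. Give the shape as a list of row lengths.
RSK row insertion gives P = [[1, 3, 5], [2, 4]], which has shape [3, 2].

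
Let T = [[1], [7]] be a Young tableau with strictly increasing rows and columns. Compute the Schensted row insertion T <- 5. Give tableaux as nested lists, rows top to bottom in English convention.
5 is larger than every entry of row 1, so it is appended to row 1. The new tableau is [[1, 5], [7]].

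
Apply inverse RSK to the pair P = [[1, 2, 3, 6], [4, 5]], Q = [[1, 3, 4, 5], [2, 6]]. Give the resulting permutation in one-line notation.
4 1 2 5 6 3

Reverse the RSK construction: for i from n down to 1, find the cell of Q containing i, remove the entry at that cell from P, and reverse-bump it up through P; the value ejected from row 1 is w(i).

Step i=6: Q has 6 at row 2, column 2; remove 5 from row 2 of P and reverse-bump: 5 enters row 1 and ejects 3. So w(6) = 3. P is now [[1, 2, 5, 6], [4]].
Step i=5: Q has 5 at row 1, column 4; remove that cell from P, ejecting 6. So w(5) = 6. P is now [[1, 2, 5], [4]].
Step i=4: Q has 4 at row 1, column 3; remove that cell from P, ejecting 5. So w(4) = 5. P is now [[1, 2], [4]].
Step i=3: Q has 3 at row 1, column 2; remove that cell from P, ejecting 2. So w(3) = 2. P is now [[1], [4]].
Step i=2: Q has 2 at row 2, column 1; remove 4 from row 2 of P and reverse-bump: 4 enters row 1 and ejects 1. So w(2) = 1. P is now [[4]].
Step i=1: Q has 1 at row 1, column 1; remove that cell from P, ejecting 4. So w(1) = 4. P is now [].

So w = 4 1 2 5 6 3.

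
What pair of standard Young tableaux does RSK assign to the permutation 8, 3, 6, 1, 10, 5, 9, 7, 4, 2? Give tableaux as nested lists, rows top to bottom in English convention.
Insert each entry of the permutation into P by Schensted row insertion, recording in Q the position of each new cell.

Insert 8: appended to row 1. P = [[8]], Q = [[1]].
Insert 3: 3 bumps 8 from row 1; 8 starts row 2. P = [[3], [8]], Q = [[1], [2]].
Insert 6: appended to row 1. P = [[3, 6], [8]], Q = [[1, 3], [2]].
Insert 1: 1 bumps 3 from row 1; 3 bumps 8 from row 2; 8 starts row 3. P = [[1, 6], [3], [8]], Q = [[1, 3], [2], [4]].
Insert 10: appended to row 1. P = [[1, 6, 10], [3], [8]], Q = [[1, 3, 5], [2], [4]].
Insert 5: 5 bumps 6 from row 1; 6 appends to row 2. P = [[1, 5, 10], [3, 6], [8]], Q = [[1, 3, 5], [2, 6], [4]].
Insert 9: 9 bumps 10 from row 1; 10 appends to row 2. P = [[1, 5, 9], [3, 6, 10], [8]], Q = [[1, 3, 5], [2, 6, 7], [4]].
Insert 7: 7 bumps 9 from row 1; 9 bumps 10 from row 2; 10 appends to row 3. P = [[1, 5, 7], [3, 6, 9], [8, 10]], Q = [[1, 3, 5], [2, 6, 7], [4, 8]].
Insert 4: 4 bumps 5 from row 1; 5 bumps 6 from row 2; 6 bumps 8 from row 3; 8 starts row 4. P = [[1, 4, 7], [3, 5, 9], [6, 10], [8]], Q = [[1, 3, 5], [2, 6, 7], [4, 8], [9]].
Insert 2: 2 bumps 4 from row 1; 4 bumps 5 from row 2; 5 bumps 6 from row 3; 6 bumps 8 from row 4; 8 starts row 5. P = [[1, 2, 7], [3, 4, 9], [5, 10], [6], [8]], Q = [[1, 3, 5], [2, 6, 7], [4, 8], [9], [10]].

So P = [[1, 2, 7], [3, 4, 9], [5, 10], [6], [8]], Q = [[1, 3, 5], [2, 6, 7], [4, 8], [9], [10]].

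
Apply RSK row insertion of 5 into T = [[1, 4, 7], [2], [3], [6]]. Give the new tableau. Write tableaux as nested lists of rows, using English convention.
In row 1, 5 replaces 7 (the leftmost entry greater than 5); 7 is bumped to row 2. 7 is appended to row 2. The new tableau is [[1, 4, 5], [2, 7], [3], [6]].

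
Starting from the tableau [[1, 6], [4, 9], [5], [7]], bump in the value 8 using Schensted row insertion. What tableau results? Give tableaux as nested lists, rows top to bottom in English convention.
[[1, 6, 8], [4, 9], [5], [7]]

8 is larger than every entry of row 1, so it is appended to row 1. The new tableau is [[1, 6, 8], [4, 9], [5], [7]].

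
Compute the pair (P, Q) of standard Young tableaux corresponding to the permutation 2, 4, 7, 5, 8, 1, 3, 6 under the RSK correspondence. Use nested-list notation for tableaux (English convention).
P = [[1, 3, 5, 6], [2, 4, 8], [7]], Q = [[1, 2, 3, 5], [4, 7, 8], [6]]

Insert each entry of the permutation into P by Schensted row insertion, recording in Q the position of each new cell.

Insert 2: appended to row 1. P = [[2]].
Insert 4: appended to row 1. P = [[2, 4]].
Insert 7: appended to row 1. P = [[2, 4, 7]].
Insert 5: 5 bumps 7 from row 1; 7 starts row 2. P = [[2, 4, 5], [7]].
Insert 8: appended to row 1. P = [[2, 4, 5, 8], [7]].
Insert 1: 1 bumps 2 from row 1; 2 bumps 7 from row 2; 7 starts row 3. P = [[1, 4, 5, 8], [2], [7]].
Insert 3: 3 bumps 4 from row 1; 4 appends to row 2. P = [[1, 3, 5, 8], [2, 4], [7]].
Insert 6: 6 bumps 8 from row 1; 8 appends to row 2. P = [[1, 3, 5, 6], [2, 4, 8], [7]].

So P = [[1, 3, 5, 6], [2, 4, 8], [7]], Q = [[1, 2, 3, 5], [4, 7, 8], [6]].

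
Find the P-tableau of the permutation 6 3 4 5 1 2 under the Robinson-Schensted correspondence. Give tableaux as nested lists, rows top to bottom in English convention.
P = [[1, 2, 5], [3, 4], [6]]

Insert 6: appended to row 1. P = [[6]].
Insert 3: 3 bumps 6 from row 1; 6 starts row 2. P = [[3], [6]].
Insert 4: appended to row 1. P = [[3, 4], [6]].
Insert 5: appended to row 1. P = [[3, 4, 5], [6]].
Insert 1: 1 bumps 3 from row 1; 3 bumps 6 from row 2; 6 starts row 3. P = [[1, 4, 5], [3], [6]].
Insert 2: 2 bumps 4 from row 1; 4 appends to row 2. P = [[1, 2, 5], [3, 4], [6]].

So P = [[1, 2, 5], [3, 4], [6]].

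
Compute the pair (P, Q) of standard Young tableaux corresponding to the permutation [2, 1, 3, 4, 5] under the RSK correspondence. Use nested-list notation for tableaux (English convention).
P = [[1, 3, 4, 5], [2]], Q = [[1, 3, 4, 5], [2]]

Insert each entry of the permutation into P by Schensted row insertion, recording in Q the position of each new cell.

After inserting 2: P = [[2]].
After inserting 1: P = [[1], [2]].
After inserting 3: P = [[1, 3], [2]].
After inserting 4: P = [[1, 3, 4], [2]].
After inserting 5: P = [[1, 3, 4, 5], [2]].

So P = [[1, 3, 4, 5], [2]], Q = [[1, 3, 4, 5], [2]].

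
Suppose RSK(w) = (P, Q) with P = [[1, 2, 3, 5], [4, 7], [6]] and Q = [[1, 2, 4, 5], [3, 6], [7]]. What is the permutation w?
1 6 2 4 7 5 3

Reverse RSK: for i = n, n-1, ..., 1, locate i in Q, remove the corresponding corner cell from P, and reverse-bump its entry up through P; the value ejected from row 1 is w(i).

So w = 1 6 2 4 7 5 3.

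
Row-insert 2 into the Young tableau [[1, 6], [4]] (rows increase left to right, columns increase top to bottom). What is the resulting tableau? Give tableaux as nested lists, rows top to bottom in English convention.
[[1, 2], [4, 6]]

In row 1, 2 replaces 6 (the leftmost entry greater than 2); 6 is bumped to row 2. 6 is appended to row 2. The new tableau is [[1, 2], [4, 6]].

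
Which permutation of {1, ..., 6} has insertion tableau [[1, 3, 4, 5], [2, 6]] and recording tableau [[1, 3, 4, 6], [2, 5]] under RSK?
Reverse the RSK construction: for i from n down to 1, find the cell of Q containing i, remove the entry at that cell from P, and reverse-bump it up through P; the value ejected from row 1 is w(i).

Step i=6: Q has 6 at row 1, column 4; remove that cell from P, ejecting 5. So w(6) = 5. P is now [[1, 3, 4], [2, 6]].
Step i=5: Q has 5 at row 2, column 2; remove 6 from row 2 of P and reverse-bump: 6 enters row 1 and ejects 4. So w(5) = 4. P is now [[1, 3, 6], [2]].
Step i=4: Q has 4 at row 1, column 3; remove that cell from P, ejecting 6. So w(4) = 6. P is now [[1, 3], [2]].
Step i=3: Q has 3 at row 1, column 2; remove that cell from P, ejecting 3. So w(3) = 3. P is now [[1], [2]].
Step i=2: Q has 2 at row 2, column 1; remove 2 from row 2 of P and reverse-bump: 2 enters row 1 and ejects 1. So w(2) = 1. P is now [[2]].
Step i=1: Q has 1 at row 1, column 1; remove that cell from P, ejecting 2. So w(1) = 2. P is now [].

So w = 2 1 3 6 4 5.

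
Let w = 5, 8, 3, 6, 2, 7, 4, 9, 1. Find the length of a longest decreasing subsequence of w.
4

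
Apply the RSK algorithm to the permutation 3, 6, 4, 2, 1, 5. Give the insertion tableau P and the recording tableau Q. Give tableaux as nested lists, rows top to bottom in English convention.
P = [[1, 4, 5], [2], [3], [6]], Q = [[1, 2, 6], [3], [4], [5]]

Insert each entry of the permutation into P by Schensted row insertion, recording in Q the position of each new cell.

After inserting 3: P = [[3]].
After inserting 6: P = [[3, 6]].
After inserting 4: P = [[3, 4], [6]].
After inserting 2: P = [[2, 4], [3], [6]].
After inserting 1: P = [[1, 4], [2], [3], [6]].
After inserting 5: P = [[1, 4, 5], [2], [3], [6]].

So P = [[1, 4, 5], [2], [3], [6]], Q = [[1, 2, 6], [3], [4], [5]].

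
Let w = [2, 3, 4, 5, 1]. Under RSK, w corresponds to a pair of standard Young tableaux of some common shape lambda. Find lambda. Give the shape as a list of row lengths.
Row-insert each entry into an empty tableau.

After inserting 2: P = [[2]].
After inserting 3: P = [[2, 3]].
After inserting 4: P = [[2, 3, 4]].
After inserting 5: P = [[2, 3, 4, 5]].
After inserting 1: P = [[1, 3, 4, 5], [2]].

The final insertion tableau P = [[1, 3, 4, 5], [2]] has shape [4, 1].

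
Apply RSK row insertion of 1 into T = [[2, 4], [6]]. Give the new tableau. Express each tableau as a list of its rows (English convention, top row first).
In row 1, 1 replaces 2 (the leftmost entry greater than 1); 2 is bumped to row 2. In row 2, 2 replaces 6 (the leftmost entry greater than 2); 6 is bumped to row 3. 6 starts a new row 3. The new tableau is [[1, 4], [2], [6]].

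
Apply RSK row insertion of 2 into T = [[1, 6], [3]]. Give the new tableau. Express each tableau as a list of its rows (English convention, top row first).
In row 1, 2 replaces 6 (the leftmost entry greater than 2); 6 is bumped to row 2. 6 is appended to row 2. The new tableau is [[1, 2], [3, 6]].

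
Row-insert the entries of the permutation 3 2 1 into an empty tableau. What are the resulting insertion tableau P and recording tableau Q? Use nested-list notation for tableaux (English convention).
P = [[1], [2], [3]], Q = [[1], [2], [3]]

Insert each entry of the permutation into P by Schensted row insertion, recording in Q the position of each new cell.

Insert 3: appended to row 1. P = [[3]].
Insert 2: 2 bumps 3 from row 1; 3 starts row 2. P = [[2], [3]].
Insert 1: 1 bumps 2 from row 1; 2 bumps 3 from row 2; 3 starts row 3. P = [[1], [2], [3]].

So P = [[1], [2], [3]], Q = [[1], [2], [3]].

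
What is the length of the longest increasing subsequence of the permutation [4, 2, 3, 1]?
2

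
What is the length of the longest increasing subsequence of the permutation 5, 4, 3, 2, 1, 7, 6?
2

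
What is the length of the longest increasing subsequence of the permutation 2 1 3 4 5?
4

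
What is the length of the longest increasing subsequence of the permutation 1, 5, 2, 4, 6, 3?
4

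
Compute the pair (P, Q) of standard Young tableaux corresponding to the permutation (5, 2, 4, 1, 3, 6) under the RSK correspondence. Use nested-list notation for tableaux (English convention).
P = [[1, 3, 6], [2, 4], [5]], Q = [[1, 3, 6], [2, 5], [4]]

Insert each entry of the permutation into P by Schensted row insertion, recording in Q the position of each new cell.

Insert 5: appended to row 1. P = [[5]].
Insert 2: 2 bumps 5 from row 1; 5 starts row 2. P = [[2], [5]].
Insert 4: appended to row 1. P = [[2, 4], [5]].
Insert 1: 1 bumps 2 from row 1; 2 bumps 5 from row 2; 5 starts row 3. P = [[1, 4], [2], [5]].
Insert 3: 3 bumps 4 from row 1; 4 appends to row 2. P = [[1, 3], [2, 4], [5]].
Insert 6: appended to row 1. P = [[1, 3, 6], [2, 4], [5]].

So P = [[1, 3, 6], [2, 4], [5]], Q = [[1, 3, 6], [2, 5], [4]].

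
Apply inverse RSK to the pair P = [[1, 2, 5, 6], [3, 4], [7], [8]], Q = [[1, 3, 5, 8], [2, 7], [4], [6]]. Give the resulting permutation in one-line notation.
Reverse RSK: for i = n, n-1, ..., 1, locate i in Q, remove the corresponding corner cell from P, and reverse-bump its entry up through P; the value ejected from row 1 is w(i).

So w = 8 3 7 4 5 1 2 6.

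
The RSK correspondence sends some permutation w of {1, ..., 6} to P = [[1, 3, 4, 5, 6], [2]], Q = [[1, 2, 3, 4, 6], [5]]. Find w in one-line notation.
2 3 4 5 1 6

Reverse the RSK construction: for i from n down to 1, find the cell of Q containing i, remove the entry at that cell from P, and reverse-bump it up through P; the value ejected from row 1 is w(i).

Step i=6: Q has 6 at row 1, column 5; remove that cell from P, ejecting 6. So w(6) = 6. P is now [[1, 3, 4, 5], [2]].
Step i=5: Q has 5 at row 2, column 1; remove 2 from row 2 of P and reverse-bump: 2 enters row 1 and ejects 1. So w(5) = 1. P is now [[2, 3, 4, 5]].
Step i=4: Q has 4 at row 1, column 4; remove that cell from P, ejecting 5. So w(4) = 5. P is now [[2, 3, 4]].
Step i=3: Q has 3 at row 1, column 3; remove that cell from P, ejecting 4. So w(3) = 4. P is now [[2, 3]].
Step i=2: Q has 2 at row 1, column 2; remove that cell from P, ejecting 3. So w(2) = 3. P is now [[2]].
Step i=1: Q has 1 at row 1, column 1; remove that cell from P, ejecting 2. So w(1) = 2. P is now [].

So w = 2 3 4 5 1 6.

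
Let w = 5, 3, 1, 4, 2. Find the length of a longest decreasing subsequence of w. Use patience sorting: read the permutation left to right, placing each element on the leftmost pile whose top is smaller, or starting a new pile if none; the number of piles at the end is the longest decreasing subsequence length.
5: new pile. tops = [5]
3: new pile. tops = [5, 3]
1: new pile. tops = [5, 3, 1]
4: onto pile 2 (replacing 3). tops = [5, 4, 1]
2: onto pile 3 (replacing 1). tops = [5, 4, 2]

3 piles, so the longest decreasing subsequence has length 3.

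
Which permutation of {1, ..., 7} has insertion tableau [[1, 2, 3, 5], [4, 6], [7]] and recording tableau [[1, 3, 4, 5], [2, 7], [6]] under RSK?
7 1 2 4 6 3 5

Reverse the RSK construction: for i from n down to 1, find the cell of Q containing i, remove the entry at that cell from P, and reverse-bump it up through P; the value ejected from row 1 is w(i).

Step i=7: Q has 7 at row 2, column 2; remove 6 from row 2 of P and reverse-bump: 6 enters row 1 and ejects 5. So w(7) = 5. P is now [[1, 2, 3, 6], [4], [7]].
Step i=6: Q has 6 at row 3, column 1; remove 7 from row 3 of P and reverse-bump: 7 enters row 2 and ejects 4; 4 enters row 1 and ejects 3. So w(6) = 3. P is now [[1, 2, 4, 6], [7]].
Step i=5: Q has 5 at row 1, column 4; remove that cell from P, ejecting 6. So w(5) = 6. P is now [[1, 2, 4], [7]].
Step i=4: Q has 4 at row 1, column 3; remove that cell from P, ejecting 4. So w(4) = 4. P is now [[1, 2], [7]].
Step i=3: Q has 3 at row 1, column 2; remove that cell from P, ejecting 2. So w(3) = 2. P is now [[1], [7]].
Step i=2: Q has 2 at row 2, column 1; remove 7 from row 2 of P and reverse-bump: 7 enters row 1 and ejects 1. So w(2) = 1. P is now [[7]].
Step i=1: Q has 1 at row 1, column 1; remove that cell from P, ejecting 7. So w(1) = 7. P is now [].

So w = 7 1 2 4 6 3 5.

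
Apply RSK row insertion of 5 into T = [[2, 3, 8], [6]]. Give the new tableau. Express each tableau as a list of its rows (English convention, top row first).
In row 1, 5 replaces 8 (the leftmost entry greater than 5); 8 is bumped to row 2. 8 is appended to row 2. The new tableau is [[2, 3, 5], [6, 8]].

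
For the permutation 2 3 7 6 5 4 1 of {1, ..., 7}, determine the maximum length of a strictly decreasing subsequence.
5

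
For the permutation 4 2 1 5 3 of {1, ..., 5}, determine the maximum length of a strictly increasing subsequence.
2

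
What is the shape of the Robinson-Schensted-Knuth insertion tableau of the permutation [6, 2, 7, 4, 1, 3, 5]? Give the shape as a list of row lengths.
[3, 2, 2]

Row-insert each entry into an empty tableau.

After inserting 6: P = [[6]].
After inserting 2: P = [[2], [6]].
After inserting 7: P = [[2, 7], [6]].
After inserting 4: P = [[2, 4], [6, 7]].
After inserting 1: P = [[1, 4], [2, 7], [6]].
After inserting 3: P = [[1, 3], [2, 4], [6, 7]].
After inserting 5: P = [[1, 3, 5], [2, 4], [6, 7]].

The final insertion tableau P = [[1, 3, 5], [2, 4], [6, 7]] has shape [3, 2, 2].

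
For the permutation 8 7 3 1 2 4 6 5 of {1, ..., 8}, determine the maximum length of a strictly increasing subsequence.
4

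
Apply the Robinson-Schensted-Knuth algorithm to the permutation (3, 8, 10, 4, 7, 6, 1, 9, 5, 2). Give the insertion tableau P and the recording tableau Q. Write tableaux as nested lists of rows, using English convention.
Insert each entry of the permutation into P by Schensted row insertion, recording in Q the position of each new cell.

Insert 3: appended to row 1. P = [[3]].
Insert 8: appended to row 1. P = [[3, 8]].
Insert 10: appended to row 1. P = [[3, 8, 10]].
Insert 4: 4 bumps 8 from row 1; 8 starts row 2. P = [[3, 4, 10], [8]].
Insert 7: 7 bumps 10 from row 1; 10 appends to row 2. P = [[3, 4, 7], [8, 10]].
Insert 6: 6 bumps 7 from row 1; 7 bumps 8 from row 2; 8 starts row 3. P = [[3, 4, 6], [7, 10], [8]].
Insert 1: 1 bumps 3 from row 1; 3 bumps 7 from row 2; 7 bumps 8 from row 3; 8 starts row 4. P = [[1, 4, 6], [3, 10], [7], [8]].
Insert 9: appended to row 1. P = [[1, 4, 6, 9], [3, 10], [7], [8]].
Insert 5: 5 bumps 6 from row 1; 6 bumps 10 from row 2; 10 appends to row 3. P = [[1, 4, 5, 9], [3, 6], [7, 10], [8]].
Insert 2: 2 bumps 4 from row 1; 4 bumps 6 from row 2; 6 bumps 7 from row 3; 7 bumps 8 from row 4; 8 starts row 5. P = [[1, 2, 5, 9], [3, 4], [6, 10], [7], [8]].

So P = [[1, 2, 5, 9], [3, 4], [6, 10], [7], [8]], Q = [[1, 2, 3, 8], [4, 5], [6, 9], [7], [10]].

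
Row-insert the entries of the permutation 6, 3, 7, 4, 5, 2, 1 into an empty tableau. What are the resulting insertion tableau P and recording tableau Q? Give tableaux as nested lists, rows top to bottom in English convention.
P = [[1, 4, 5], [2, 7], [3], [6]], Q = [[1, 3, 5], [2, 4], [6], [7]]

Insert each entry of the permutation into P by Schensted row insertion, recording in Q the position of each new cell.

Insert 6: appended to row 1. P = [[6]].
Insert 3: 3 bumps 6 from row 1; 6 starts row 2. P = [[3], [6]].
Insert 7: appended to row 1. P = [[3, 7], [6]].
Insert 4: 4 bumps 7 from row 1; 7 appends to row 2. P = [[3, 4], [6, 7]].
Insert 5: appended to row 1. P = [[3, 4, 5], [6, 7]].
Insert 2: 2 bumps 3 from row 1; 3 bumps 6 from row 2; 6 starts row 3. P = [[2, 4, 5], [3, 7], [6]].
Insert 1: 1 bumps 2 from row 1; 2 bumps 3 from row 2; 3 bumps 6 from row 3; 6 starts row 4. P = [[1, 4, 5], [2, 7], [3], [6]].

So P = [[1, 4, 5], [2, 7], [3], [6]], Q = [[1, 3, 5], [2, 4], [6], [7]].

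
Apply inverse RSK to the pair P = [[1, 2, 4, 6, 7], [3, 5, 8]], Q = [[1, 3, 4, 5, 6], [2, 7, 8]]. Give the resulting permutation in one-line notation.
Reverse the RSK construction: for i from n down to 1, find the cell of Q containing i, remove the entry at that cell from P, and reverse-bump it up through P; the value ejected from row 1 is w(i).

Step i=8: Q has 8 at row 2, column 3; remove 8 from row 2 of P and reverse-bump: 8 enters row 1 and ejects 7. So w(8) = 7. P is now [[1, 2, 4, 6, 8], [3, 5]].
Step i=7: Q has 7 at row 2, column 2; remove 5 from row 2 of P and reverse-bump: 5 enters row 1 and ejects 4. So w(7) = 4. P is now [[1, 2, 5, 6, 8], [3]].
Step i=6: Q has 6 at row 1, column 5; remove that cell from P, ejecting 8. So w(6) = 8. P is now [[1, 2, 5, 6], [3]].
Step i=5: Q has 5 at row 1, column 4; remove that cell from P, ejecting 6. So w(5) = 6. P is now [[1, 2, 5], [3]].
Step i=4: Q has 4 at row 1, column 3; remove that cell from P, ejecting 5. So w(4) = 5. P is now [[1, 2], [3]].
Step i=3: Q has 3 at row 1, column 2; remove that cell from P, ejecting 2. So w(3) = 2. P is now [[1], [3]].
Step i=2: Q has 2 at row 2, column 1; remove 3 from row 2 of P and reverse-bump: 3 enters row 1 and ejects 1. So w(2) = 1. P is now [[3]].
Step i=1: Q has 1 at row 1, column 1; remove that cell from P, ejecting 3. So w(1) = 3. P is now [].

So w = 3 1 2 5 6 8 4 7.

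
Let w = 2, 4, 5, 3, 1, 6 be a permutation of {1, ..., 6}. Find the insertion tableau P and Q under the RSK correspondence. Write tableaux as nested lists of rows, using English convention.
P = [[1, 3, 5, 6], [2], [4]], Q = [[1, 2, 3, 6], [4], [5]]

Insert each entry of the permutation into P by Schensted row insertion, recording in Q the position of each new cell.

Insert 2: appended to row 1. P = [[2]], Q = [[1]].
Insert 4: appended to row 1. P = [[2, 4]], Q = [[1, 2]].
Insert 5: appended to row 1. P = [[2, 4, 5]], Q = [[1, 2, 3]].
Insert 3: 3 bumps 4 from row 1; 4 starts row 2. P = [[2, 3, 5], [4]], Q = [[1, 2, 3], [4]].
Insert 1: 1 bumps 2 from row 1; 2 bumps 4 from row 2; 4 starts row 3. P = [[1, 3, 5], [2], [4]], Q = [[1, 2, 3], [4], [5]].
Insert 6: appended to row 1. P = [[1, 3, 5, 6], [2], [4]], Q = [[1, 2, 3, 6], [4], [5]].

So P = [[1, 3, 5, 6], [2], [4]], Q = [[1, 2, 3, 6], [4], [5]].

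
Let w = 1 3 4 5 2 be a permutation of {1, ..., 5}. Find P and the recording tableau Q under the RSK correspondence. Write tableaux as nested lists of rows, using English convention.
P = [[1, 2, 4, 5], [3]], Q = [[1, 2, 3, 4], [5]]

Insert each entry of the permutation into P by Schensted row insertion, recording in Q the position of each new cell.

Insert 1: appended to row 1. P = [[1]], Q = [[1]].
Insert 3: appended to row 1. P = [[1, 3]], Q = [[1, 2]].
Insert 4: appended to row 1. P = [[1, 3, 4]], Q = [[1, 2, 3]].
Insert 5: appended to row 1. P = [[1, 3, 4, 5]], Q = [[1, 2, 3, 4]].
Insert 2: 2 bumps 3 from row 1; 3 starts row 2. P = [[1, 2, 4, 5], [3]], Q = [[1, 2, 3, 4], [5]].

So P = [[1, 2, 4, 5], [3]], Q = [[1, 2, 3, 4], [5]].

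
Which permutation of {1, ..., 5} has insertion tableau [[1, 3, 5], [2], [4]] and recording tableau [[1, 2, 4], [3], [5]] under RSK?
2 4 3 5 1

Reverse the RSK construction: for i from n down to 1, find the cell of Q containing i, remove the entry at that cell from P, and reverse-bump it up through P; the value ejected from row 1 is w(i).

Step i=5: Q has 5 at row 3, column 1; remove 4 from row 3 of P and reverse-bump: 4 enters row 2 and ejects 2; 2 enters row 1 and ejects 1. So w(5) = 1. P is now [[2, 3, 5], [4]].
Step i=4: Q has 4 at row 1, column 3; remove that cell from P, ejecting 5. So w(4) = 5. P is now [[2, 3], [4]].
Step i=3: Q has 3 at row 2, column 1; remove 4 from row 2 of P and reverse-bump: 4 enters row 1 and ejects 3. So w(3) = 3. P is now [[2, 4]].
Step i=2: Q has 2 at row 1, column 2; remove that cell from P, ejecting 4. So w(2) = 4. P is now [[2]].
Step i=1: Q has 1 at row 1, column 1; remove that cell from P, ejecting 2. So w(1) = 2. P is now [].

So w = 2 4 3 5 1.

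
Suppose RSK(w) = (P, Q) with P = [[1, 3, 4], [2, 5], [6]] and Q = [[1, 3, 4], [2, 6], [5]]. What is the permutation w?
Reverse the RSK construction: for i from n down to 1, find the cell of Q containing i, remove the entry at that cell from P, and reverse-bump it up through P; the value ejected from row 1 is w(i).

Step i=6: Q has 6 at row 2, column 2; remove 5 from row 2 of P and reverse-bump: 5 enters row 1 and ejects 4. So w(6) = 4. P is now [[1, 3, 5], [2], [6]].
Step i=5: Q has 5 at row 3, column 1; remove 6 from row 3 of P and reverse-bump: 6 enters row 2 and ejects 2; 2 enters row 1 and ejects 1. So w(5) = 1. P is now [[2, 3, 5], [6]].
Step i=4: Q has 4 at row 1, column 3; remove that cell from P, ejecting 5. So w(4) = 5. P is now [[2, 3], [6]].
Step i=3: Q has 3 at row 1, column 2; remove that cell from P, ejecting 3. So w(3) = 3. P is now [[2], [6]].
Step i=2: Q has 2 at row 2, column 1; remove 6 from row 2 of P and reverse-bump: 6 enters row 1 and ejects 2. So w(2) = 2. P is now [[6]].
Step i=1: Q has 1 at row 1, column 1; remove that cell from P, ejecting 6. So w(1) = 6. P is now [].

So w = 6 2 3 5 1 4.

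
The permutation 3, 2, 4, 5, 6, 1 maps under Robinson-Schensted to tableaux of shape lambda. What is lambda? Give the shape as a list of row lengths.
[4, 1, 1]

RSK row insertion gives P = [[1, 4, 5, 6], [2], [3]], which has shape [4, 1, 1].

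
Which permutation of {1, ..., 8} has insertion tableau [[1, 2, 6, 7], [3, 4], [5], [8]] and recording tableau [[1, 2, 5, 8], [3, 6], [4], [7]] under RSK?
Reverse RSK: for i = n, n-1, ..., 1, locate i in Q, remove the corresponding corner cell from P, and reverse-bump its entry up through P; the value ejected from row 1 is w(i).

So w = 3 8 5 1 6 4 2 7.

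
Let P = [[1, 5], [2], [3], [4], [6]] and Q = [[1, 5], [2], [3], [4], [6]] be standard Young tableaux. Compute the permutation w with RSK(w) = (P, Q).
6 4 3 2 5 1

Reverse the RSK construction: for i from n down to 1, find the cell of Q containing i, remove the entry at that cell from P, and reverse-bump it up through P; the value ejected from row 1 is w(i).

Step i=6: Q has 6 at row 5, column 1; remove 6 from row 5 of P and reverse-bump: 6 enters row 4 and ejects 4; 4 enters row 3 and ejects 3; 3 enters row 2 and ejects 2; 2 enters row 1 and ejects 1. So w(6) = 1. P is now [[2, 5], [3], [4], [6]].
Step i=5: Q has 5 at row 1, column 2; remove that cell from P, ejecting 5. So w(5) = 5. P is now [[2], [3], [4], [6]].
Step i=4: Q has 4 at row 4, column 1; remove 6 from row 4 of P and reverse-bump: 6 enters row 3 and ejects 4; 4 enters row 2 and ejects 3; 3 enters row 1 and ejects 2. So w(4) = 2. P is now [[3], [4], [6]].
Step i=3: Q has 3 at row 3, column 1; remove 6 from row 3 of P and reverse-bump: 6 enters row 2 and ejects 4; 4 enters row 1 and ejects 3. So w(3) = 3. P is now [[4], [6]].
Step i=2: Q has 2 at row 2, column 1; remove 6 from row 2 of P and reverse-bump: 6 enters row 1 and ejects 4. So w(2) = 4. P is now [[6]].
Step i=1: Q has 1 at row 1, column 1; remove that cell from P, ejecting 6. So w(1) = 6. P is now [].

So w = 6 4 3 2 5 1.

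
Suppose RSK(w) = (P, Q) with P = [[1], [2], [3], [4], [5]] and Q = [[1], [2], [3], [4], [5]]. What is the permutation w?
Reverse the RSK construction: for i from n down to 1, find the cell of Q containing i, remove the entry at that cell from P, and reverse-bump it up through P; the value ejected from row 1 is w(i).

Step i=5: Q has 5 at row 5, column 1; remove 5 from row 5 of P and reverse-bump: 5 enters row 4 and ejects 4; 4 enters row 3 and ejects 3; 3 enters row 2 and ejects 2; 2 enters row 1 and ejects 1. So w(5) = 1. P is now [[2], [3], [4], [5]].
Step i=4: Q has 4 at row 4, column 1; remove 5 from row 4 of P and reverse-bump: 5 enters row 3 and ejects 4; 4 enters row 2 and ejects 3; 3 enters row 1 and ejects 2. So w(4) = 2. P is now [[3], [4], [5]].
Step i=3: Q has 3 at row 3, column 1; remove 5 from row 3 of P and reverse-bump: 5 enters row 2 and ejects 4; 4 enters row 1 and ejects 3. So w(3) = 3. P is now [[4], [5]].
Step i=2: Q has 2 at row 2, column 1; remove 5 from row 2 of P and reverse-bump: 5 enters row 1 and ejects 4. So w(2) = 4. P is now [[5]].
Step i=1: Q has 1 at row 1, column 1; remove that cell from P, ejecting 5. So w(1) = 5. P is now [].

So w = 5 4 3 2 1.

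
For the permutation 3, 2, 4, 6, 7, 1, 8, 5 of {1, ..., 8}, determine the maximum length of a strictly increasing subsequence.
5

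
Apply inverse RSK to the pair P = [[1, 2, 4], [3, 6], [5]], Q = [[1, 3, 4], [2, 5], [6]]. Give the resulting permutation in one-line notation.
Reverse the RSK construction: for i from n down to 1, find the cell of Q containing i, remove the entry at that cell from P, and reverse-bump it up through P; the value ejected from row 1 is w(i).

Step i=6: Q has 6 at row 3, column 1; remove 5 from row 3 of P and reverse-bump: 5 enters row 2 and ejects 3; 3 enters row 1 and ejects 2. So w(6) = 2. P is now [[1, 3, 4], [5, 6]].
Step i=5: Q has 5 at row 2, column 2; remove 6 from row 2 of P and reverse-bump: 6 enters row 1 and ejects 4. So w(5) = 4. P is now [[1, 3, 6], [5]].
Step i=4: Q has 4 at row 1, column 3; remove that cell from P, ejecting 6. So w(4) = 6. P is now [[1, 3], [5]].
Step i=3: Q has 3 at row 1, column 2; remove that cell from P, ejecting 3. So w(3) = 3. P is now [[1], [5]].
Step i=2: Q has 2 at row 2, column 1; remove 5 from row 2 of P and reverse-bump: 5 enters row 1 and ejects 1. So w(2) = 1. P is now [[5]].
Step i=1: Q has 1 at row 1, column 1; remove that cell from P, ejecting 5. So w(1) = 5. P is now [].

So w = 5 1 3 6 4 2.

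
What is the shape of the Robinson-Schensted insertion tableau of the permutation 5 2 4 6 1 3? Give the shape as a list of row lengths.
[3, 2, 1]

Row-insert each entry into an empty tableau.

After inserting 5: P = [[5]].
After inserting 2: P = [[2], [5]].
After inserting 4: P = [[2, 4], [5]].
After inserting 6: P = [[2, 4, 6], [5]].
After inserting 1: P = [[1, 4, 6], [2], [5]].
After inserting 3: P = [[1, 3, 6], [2, 4], [5]].

The final insertion tableau P = [[1, 3, 6], [2, 4], [5]] has shape [3, 2, 1].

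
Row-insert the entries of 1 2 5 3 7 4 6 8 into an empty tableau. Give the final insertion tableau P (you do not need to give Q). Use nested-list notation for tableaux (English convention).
After inserting 1: P = [[1]].
After inserting 2: P = [[1, 2]].
After inserting 5: P = [[1, 2, 5]].
After inserting 3: P = [[1, 2, 3], [5]].
After inserting 7: P = [[1, 2, 3, 7], [5]].
After inserting 4: P = [[1, 2, 3, 4], [5, 7]].
After inserting 6: P = [[1, 2, 3, 4, 6], [5, 7]].
After inserting 8: P = [[1, 2, 3, 4, 6, 8], [5, 7]].

So P = [[1, 2, 3, 4, 6, 8], [5, 7]].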